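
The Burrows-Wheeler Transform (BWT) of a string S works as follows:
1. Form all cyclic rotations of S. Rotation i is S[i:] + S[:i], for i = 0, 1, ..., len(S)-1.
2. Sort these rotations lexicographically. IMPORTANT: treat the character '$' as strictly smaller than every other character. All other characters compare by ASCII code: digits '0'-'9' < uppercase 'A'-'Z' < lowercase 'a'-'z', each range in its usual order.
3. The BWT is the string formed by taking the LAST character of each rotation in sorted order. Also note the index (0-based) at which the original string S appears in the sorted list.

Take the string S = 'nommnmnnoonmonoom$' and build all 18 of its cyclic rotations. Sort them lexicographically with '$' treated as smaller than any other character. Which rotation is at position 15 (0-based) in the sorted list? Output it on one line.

Answer: onoom$nommnmnnoonm

Derivation:
All 18 rotations (rotation i = S[i:]+S[:i]):
  rot[0] = nommnmnnoonmonoom$
  rot[1] = ommnmnnoonmonoom$n
  rot[2] = mmnmnnoonmonoom$no
  rot[3] = mnmnnoonmonoom$nom
  rot[4] = nmnnoonmonoom$nomm
  rot[5] = mnnoonmonoom$nommn
  rot[6] = nnoonmonoom$nommnm
  rot[7] = noonmonoom$nommnmn
  rot[8] = oonmonoom$nommnmnn
  rot[9] = onmonoom$nommnmnno
  rot[10] = nmonoom$nommnmnnoo
  rot[11] = monoom$nommnmnnoon
  rot[12] = onoom$nommnmnnoonm
  rot[13] = noom$nommnmnnoonmo
  rot[14] = oom$nommnmnnoonmon
  rot[15] = om$nommnmnnoonmono
  rot[16] = m$nommnmnnoonmonoo
  rot[17] = $nommnmnnoonmonoom
Sorted (with $ < everything):
  sorted[0] = $nommnmnnoonmonoom
  sorted[1] = m$nommnmnnoonmonoo
  sorted[2] = mmnmnnoonmonoom$no
  sorted[3] = mnmnnoonmonoom$nom
  sorted[4] = mnnoonmonoom$nommn
  sorted[5] = monoom$nommnmnnoon
  sorted[6] = nmnnoonmonoom$nomm
  sorted[7] = nmonoom$nommnmnnoo
  sorted[8] = nnoonmonoom$nommnm
  sorted[9] = nommnmnnoonmonoom$
  sorted[10] = noom$nommnmnnoonmo
  sorted[11] = noonmonoom$nommnmn
  sorted[12] = om$nommnmnnoonmono
  sorted[13] = ommnmnnoonmonoom$n
  sorted[14] = onmonoom$nommnmnno
  sorted[15] = onoom$nommnmnnoonm
  sorted[16] = oom$nommnmnnoonmon
  sorted[17] = oonmonoom$nommnmnn
sorted[15] = onoom$nommnmnnoonm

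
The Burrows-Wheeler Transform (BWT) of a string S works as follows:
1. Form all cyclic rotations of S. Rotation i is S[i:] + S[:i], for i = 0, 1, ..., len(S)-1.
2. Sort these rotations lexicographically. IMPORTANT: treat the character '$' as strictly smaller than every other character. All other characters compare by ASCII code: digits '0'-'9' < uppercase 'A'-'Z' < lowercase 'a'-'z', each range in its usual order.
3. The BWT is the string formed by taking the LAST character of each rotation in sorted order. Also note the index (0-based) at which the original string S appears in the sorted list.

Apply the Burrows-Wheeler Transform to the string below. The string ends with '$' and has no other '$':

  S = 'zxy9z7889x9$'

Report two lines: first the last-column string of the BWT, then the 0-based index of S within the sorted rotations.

Answer: 9z78x8y9zx9$
11

Derivation:
All 12 rotations (rotation i = S[i:]+S[:i]):
  rot[0] = zxy9z7889x9$
  rot[1] = xy9z7889x9$z
  rot[2] = y9z7889x9$zx
  rot[3] = 9z7889x9$zxy
  rot[4] = z7889x9$zxy9
  rot[5] = 7889x9$zxy9z
  rot[6] = 889x9$zxy9z7
  rot[7] = 89x9$zxy9z78
  rot[8] = 9x9$zxy9z788
  rot[9] = x9$zxy9z7889
  rot[10] = 9$zxy9z7889x
  rot[11] = $zxy9z7889x9
Sorted (with $ < everything):
  sorted[0] = $zxy9z7889x9  (last char: '9')
  sorted[1] = 7889x9$zxy9z  (last char: 'z')
  sorted[2] = 889x9$zxy9z7  (last char: '7')
  sorted[3] = 89x9$zxy9z78  (last char: '8')
  sorted[4] = 9$zxy9z7889x  (last char: 'x')
  sorted[5] = 9x9$zxy9z788  (last char: '8')
  sorted[6] = 9z7889x9$zxy  (last char: 'y')
  sorted[7] = x9$zxy9z7889  (last char: '9')
  sorted[8] = xy9z7889x9$z  (last char: 'z')
  sorted[9] = y9z7889x9$zx  (last char: 'x')
  sorted[10] = z7889x9$zxy9  (last char: '9')
  sorted[11] = zxy9z7889x9$  (last char: '$')
Last column: 9z78x8y9zx9$
Original string S is at sorted index 11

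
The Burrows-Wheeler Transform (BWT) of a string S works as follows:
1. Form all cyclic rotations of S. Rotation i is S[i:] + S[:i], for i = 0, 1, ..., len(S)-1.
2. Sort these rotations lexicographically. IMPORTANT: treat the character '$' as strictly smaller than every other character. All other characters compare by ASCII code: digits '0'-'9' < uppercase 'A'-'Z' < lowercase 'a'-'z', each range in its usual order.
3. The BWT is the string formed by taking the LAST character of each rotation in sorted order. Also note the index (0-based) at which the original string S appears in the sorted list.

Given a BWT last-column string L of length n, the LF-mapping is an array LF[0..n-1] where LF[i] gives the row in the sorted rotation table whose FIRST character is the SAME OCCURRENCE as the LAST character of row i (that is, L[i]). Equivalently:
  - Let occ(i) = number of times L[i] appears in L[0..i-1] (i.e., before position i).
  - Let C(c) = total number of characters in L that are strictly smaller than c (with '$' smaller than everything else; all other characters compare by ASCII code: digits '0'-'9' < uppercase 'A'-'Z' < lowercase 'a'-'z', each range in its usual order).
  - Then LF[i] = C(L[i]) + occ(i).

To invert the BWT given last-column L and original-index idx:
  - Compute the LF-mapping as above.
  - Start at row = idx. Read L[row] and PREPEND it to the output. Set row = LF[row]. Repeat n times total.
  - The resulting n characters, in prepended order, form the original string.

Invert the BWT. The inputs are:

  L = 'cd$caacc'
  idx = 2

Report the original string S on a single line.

LF mapping: 3 7 0 4 1 2 5 6
Walk LF starting at row 2, prepending L[row]:
  step 1: row=2, L[2]='$', prepend. Next row=LF[2]=0
  step 2: row=0, L[0]='c', prepend. Next row=LF[0]=3
  step 3: row=3, L[3]='c', prepend. Next row=LF[3]=4
  step 4: row=4, L[4]='a', prepend. Next row=LF[4]=1
  step 5: row=1, L[1]='d', prepend. Next row=LF[1]=7
  step 6: row=7, L[7]='c', prepend. Next row=LF[7]=6
  step 7: row=6, L[6]='c', prepend. Next row=LF[6]=5
  step 8: row=5, L[5]='a', prepend. Next row=LF[5]=2
Reversed output: accdacc$

Answer: accdacc$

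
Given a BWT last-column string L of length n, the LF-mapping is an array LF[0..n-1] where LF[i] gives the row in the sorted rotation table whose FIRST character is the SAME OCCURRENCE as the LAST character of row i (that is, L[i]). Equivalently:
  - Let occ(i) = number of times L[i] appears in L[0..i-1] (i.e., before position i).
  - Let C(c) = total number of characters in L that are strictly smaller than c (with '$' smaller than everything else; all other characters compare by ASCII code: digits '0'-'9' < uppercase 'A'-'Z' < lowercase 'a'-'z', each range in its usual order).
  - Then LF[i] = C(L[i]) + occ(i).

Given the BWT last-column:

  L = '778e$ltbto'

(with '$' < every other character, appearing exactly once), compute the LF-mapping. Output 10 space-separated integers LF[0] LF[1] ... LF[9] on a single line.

Answer: 1 2 3 5 0 6 8 4 9 7

Derivation:
Char counts: '$':1, '7':2, '8':1, 'b':1, 'e':1, 'l':1, 'o':1, 't':2
C (first-col start): C('$')=0, C('7')=1, C('8')=3, C('b')=4, C('e')=5, C('l')=6, C('o')=7, C('t')=8
L[0]='7': occ=0, LF[0]=C('7')+0=1+0=1
L[1]='7': occ=1, LF[1]=C('7')+1=1+1=2
L[2]='8': occ=0, LF[2]=C('8')+0=3+0=3
L[3]='e': occ=0, LF[3]=C('e')+0=5+0=5
L[4]='$': occ=0, LF[4]=C('$')+0=0+0=0
L[5]='l': occ=0, LF[5]=C('l')+0=6+0=6
L[6]='t': occ=0, LF[6]=C('t')+0=8+0=8
L[7]='b': occ=0, LF[7]=C('b')+0=4+0=4
L[8]='t': occ=1, LF[8]=C('t')+1=8+1=9
L[9]='o': occ=0, LF[9]=C('o')+0=7+0=7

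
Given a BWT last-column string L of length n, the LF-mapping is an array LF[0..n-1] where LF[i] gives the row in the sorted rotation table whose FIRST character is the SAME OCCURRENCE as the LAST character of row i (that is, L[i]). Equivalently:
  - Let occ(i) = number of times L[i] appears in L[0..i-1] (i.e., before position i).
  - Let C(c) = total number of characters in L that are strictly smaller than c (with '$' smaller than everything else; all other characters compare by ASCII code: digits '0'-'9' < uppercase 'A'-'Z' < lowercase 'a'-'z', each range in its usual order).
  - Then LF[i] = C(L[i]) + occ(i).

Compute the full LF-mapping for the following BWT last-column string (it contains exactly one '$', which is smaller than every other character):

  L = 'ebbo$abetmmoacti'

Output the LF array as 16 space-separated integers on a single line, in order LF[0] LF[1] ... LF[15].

Char counts: '$':1, 'a':2, 'b':3, 'c':1, 'e':2, 'i':1, 'm':2, 'o':2, 't':2
C (first-col start): C('$')=0, C('a')=1, C('b')=3, C('c')=6, C('e')=7, C('i')=9, C('m')=10, C('o')=12, C('t')=14
L[0]='e': occ=0, LF[0]=C('e')+0=7+0=7
L[1]='b': occ=0, LF[1]=C('b')+0=3+0=3
L[2]='b': occ=1, LF[2]=C('b')+1=3+1=4
L[3]='o': occ=0, LF[3]=C('o')+0=12+0=12
L[4]='$': occ=0, LF[4]=C('$')+0=0+0=0
L[5]='a': occ=0, LF[5]=C('a')+0=1+0=1
L[6]='b': occ=2, LF[6]=C('b')+2=3+2=5
L[7]='e': occ=1, LF[7]=C('e')+1=7+1=8
L[8]='t': occ=0, LF[8]=C('t')+0=14+0=14
L[9]='m': occ=0, LF[9]=C('m')+0=10+0=10
L[10]='m': occ=1, LF[10]=C('m')+1=10+1=11
L[11]='o': occ=1, LF[11]=C('o')+1=12+1=13
L[12]='a': occ=1, LF[12]=C('a')+1=1+1=2
L[13]='c': occ=0, LF[13]=C('c')+0=6+0=6
L[14]='t': occ=1, LF[14]=C('t')+1=14+1=15
L[15]='i': occ=0, LF[15]=C('i')+0=9+0=9

Answer: 7 3 4 12 0 1 5 8 14 10 11 13 2 6 15 9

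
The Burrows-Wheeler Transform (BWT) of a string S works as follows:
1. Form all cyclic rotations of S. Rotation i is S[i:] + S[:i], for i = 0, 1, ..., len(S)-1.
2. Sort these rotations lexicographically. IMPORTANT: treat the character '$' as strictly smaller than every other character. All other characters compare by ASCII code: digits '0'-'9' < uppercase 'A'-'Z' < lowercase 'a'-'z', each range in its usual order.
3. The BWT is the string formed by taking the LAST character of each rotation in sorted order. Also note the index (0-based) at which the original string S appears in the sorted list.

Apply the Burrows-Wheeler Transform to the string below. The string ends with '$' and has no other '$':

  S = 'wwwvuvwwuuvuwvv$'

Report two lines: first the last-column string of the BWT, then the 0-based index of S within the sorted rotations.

All 16 rotations (rotation i = S[i:]+S[:i]):
  rot[0] = wwwvuvwwuuvuwvv$
  rot[1] = wwvuvwwuuvuwvv$w
  rot[2] = wvuvwwuuvuwvv$ww
  rot[3] = vuvwwuuvuwvv$www
  rot[4] = uvwwuuvuwvv$wwwv
  rot[5] = vwwuuvuwvv$wwwvu
  rot[6] = wwuuvuwvv$wwwvuv
  rot[7] = wuuvuwvv$wwwvuvw
  rot[8] = uuvuwvv$wwwvuvww
  rot[9] = uvuwvv$wwwvuvwwu
  rot[10] = vuwvv$wwwvuvwwuu
  rot[11] = uwvv$wwwvuvwwuuv
  rot[12] = wvv$wwwvuvwwuuvu
  rot[13] = vv$wwwvuvwwuuvuw
  rot[14] = v$wwwvuvwwuuvuwv
  rot[15] = $wwwvuvwwuuvuwvv
Sorted (with $ < everything):
  sorted[0] = $wwwvuvwwuuvuwvv  (last char: 'v')
  sorted[1] = uuvuwvv$wwwvuvww  (last char: 'w')
  sorted[2] = uvuwvv$wwwvuvwwu  (last char: 'u')
  sorted[3] = uvwwuuvuwvv$wwwv  (last char: 'v')
  sorted[4] = uwvv$wwwvuvwwuuv  (last char: 'v')
  sorted[5] = v$wwwvuvwwuuvuwv  (last char: 'v')
  sorted[6] = vuvwwuuvuwvv$www  (last char: 'w')
  sorted[7] = vuwvv$wwwvuvwwuu  (last char: 'u')
  sorted[8] = vv$wwwvuvwwuuvuw  (last char: 'w')
  sorted[9] = vwwuuvuwvv$wwwvu  (last char: 'u')
  sorted[10] = wuuvuwvv$wwwvuvw  (last char: 'w')
  sorted[11] = wvuvwwuuvuwvv$ww  (last char: 'w')
  sorted[12] = wvv$wwwvuvwwuuvu  (last char: 'u')
  sorted[13] = wwuuvuwvv$wwwvuv  (last char: 'v')
  sorted[14] = wwvuvwwuuvuwvv$w  (last char: 'w')
  sorted[15] = wwwvuvwwuuvuwvv$  (last char: '$')
Last column: vwuvvvwuwuwwuvw$
Original string S is at sorted index 15

Answer: vwuvvvwuwuwwuvw$
15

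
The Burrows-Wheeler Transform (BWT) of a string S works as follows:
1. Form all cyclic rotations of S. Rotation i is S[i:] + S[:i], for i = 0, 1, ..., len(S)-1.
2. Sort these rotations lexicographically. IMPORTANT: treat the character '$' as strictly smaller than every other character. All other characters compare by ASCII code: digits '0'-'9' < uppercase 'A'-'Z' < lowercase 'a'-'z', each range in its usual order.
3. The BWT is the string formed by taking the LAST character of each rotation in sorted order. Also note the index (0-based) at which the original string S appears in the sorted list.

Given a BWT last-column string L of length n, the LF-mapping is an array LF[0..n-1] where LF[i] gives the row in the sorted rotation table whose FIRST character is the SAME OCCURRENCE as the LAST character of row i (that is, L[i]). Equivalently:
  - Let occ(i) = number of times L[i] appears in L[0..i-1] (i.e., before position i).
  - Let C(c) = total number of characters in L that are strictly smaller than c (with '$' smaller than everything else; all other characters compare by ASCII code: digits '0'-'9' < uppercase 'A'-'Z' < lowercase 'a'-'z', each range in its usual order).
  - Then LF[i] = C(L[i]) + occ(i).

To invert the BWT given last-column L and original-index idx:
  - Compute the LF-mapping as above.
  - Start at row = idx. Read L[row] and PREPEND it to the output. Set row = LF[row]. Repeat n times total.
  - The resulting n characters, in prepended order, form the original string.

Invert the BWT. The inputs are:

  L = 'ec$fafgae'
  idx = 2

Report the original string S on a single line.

Answer: afegfcae$

Derivation:
LF mapping: 4 3 0 6 1 7 8 2 5
Walk LF starting at row 2, prepending L[row]:
  step 1: row=2, L[2]='$', prepend. Next row=LF[2]=0
  step 2: row=0, L[0]='e', prepend. Next row=LF[0]=4
  step 3: row=4, L[4]='a', prepend. Next row=LF[4]=1
  step 4: row=1, L[1]='c', prepend. Next row=LF[1]=3
  step 5: row=3, L[3]='f', prepend. Next row=LF[3]=6
  step 6: row=6, L[6]='g', prepend. Next row=LF[6]=8
  step 7: row=8, L[8]='e', prepend. Next row=LF[8]=5
  step 8: row=5, L[5]='f', prepend. Next row=LF[5]=7
  step 9: row=7, L[7]='a', prepend. Next row=LF[7]=2
Reversed output: afegfcae$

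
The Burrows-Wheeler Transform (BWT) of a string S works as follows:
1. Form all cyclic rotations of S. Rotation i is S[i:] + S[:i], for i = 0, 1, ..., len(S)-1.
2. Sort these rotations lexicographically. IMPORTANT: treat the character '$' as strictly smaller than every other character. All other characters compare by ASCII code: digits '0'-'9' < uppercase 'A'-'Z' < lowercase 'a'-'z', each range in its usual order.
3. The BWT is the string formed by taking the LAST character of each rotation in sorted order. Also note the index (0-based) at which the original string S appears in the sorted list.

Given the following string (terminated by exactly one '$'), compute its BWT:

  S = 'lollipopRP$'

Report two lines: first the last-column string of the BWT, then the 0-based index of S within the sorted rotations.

All 11 rotations (rotation i = S[i:]+S[:i]):
  rot[0] = lollipopRP$
  rot[1] = ollipopRP$l
  rot[2] = llipopRP$lo
  rot[3] = lipopRP$lol
  rot[4] = ipopRP$loll
  rot[5] = popRP$lolli
  rot[6] = opRP$lollip
  rot[7] = pRP$lollipo
  rot[8] = RP$lollipop
  rot[9] = P$lollipopR
  rot[10] = $lollipopRP
Sorted (with $ < everything):
  sorted[0] = $lollipopRP  (last char: 'P')
  sorted[1] = P$lollipopR  (last char: 'R')
  sorted[2] = RP$lollipop  (last char: 'p')
  sorted[3] = ipopRP$loll  (last char: 'l')
  sorted[4] = lipopRP$lol  (last char: 'l')
  sorted[5] = llipopRP$lo  (last char: 'o')
  sorted[6] = lollipopRP$  (last char: '$')
  sorted[7] = ollipopRP$l  (last char: 'l')
  sorted[8] = opRP$lollip  (last char: 'p')
  sorted[9] = pRP$lollipo  (last char: 'o')
  sorted[10] = popRP$lolli  (last char: 'i')
Last column: PRpllo$lpoi
Original string S is at sorted index 6

Answer: PRpllo$lpoi
6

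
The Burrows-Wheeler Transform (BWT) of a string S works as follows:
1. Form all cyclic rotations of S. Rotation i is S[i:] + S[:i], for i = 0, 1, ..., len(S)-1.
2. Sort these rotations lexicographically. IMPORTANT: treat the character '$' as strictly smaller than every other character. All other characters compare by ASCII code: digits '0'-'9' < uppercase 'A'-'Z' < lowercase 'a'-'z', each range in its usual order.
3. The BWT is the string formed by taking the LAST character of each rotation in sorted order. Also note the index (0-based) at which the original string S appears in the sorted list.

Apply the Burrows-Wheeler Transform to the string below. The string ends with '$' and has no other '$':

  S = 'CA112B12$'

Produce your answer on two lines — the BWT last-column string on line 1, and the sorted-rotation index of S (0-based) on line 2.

All 9 rotations (rotation i = S[i:]+S[:i]):
  rot[0] = CA112B12$
  rot[1] = A112B12$C
  rot[2] = 112B12$CA
  rot[3] = 12B12$CA1
  rot[4] = 2B12$CA11
  rot[5] = B12$CA112
  rot[6] = 12$CA112B
  rot[7] = 2$CA112B1
  rot[8] = $CA112B12
Sorted (with $ < everything):
  sorted[0] = $CA112B12  (last char: '2')
  sorted[1] = 112B12$CA  (last char: 'A')
  sorted[2] = 12$CA112B  (last char: 'B')
  sorted[3] = 12B12$CA1  (last char: '1')
  sorted[4] = 2$CA112B1  (last char: '1')
  sorted[5] = 2B12$CA11  (last char: '1')
  sorted[6] = A112B12$C  (last char: 'C')
  sorted[7] = B12$CA112  (last char: '2')
  sorted[8] = CA112B12$  (last char: '$')
Last column: 2AB111C2$
Original string S is at sorted index 8

Answer: 2AB111C2$
8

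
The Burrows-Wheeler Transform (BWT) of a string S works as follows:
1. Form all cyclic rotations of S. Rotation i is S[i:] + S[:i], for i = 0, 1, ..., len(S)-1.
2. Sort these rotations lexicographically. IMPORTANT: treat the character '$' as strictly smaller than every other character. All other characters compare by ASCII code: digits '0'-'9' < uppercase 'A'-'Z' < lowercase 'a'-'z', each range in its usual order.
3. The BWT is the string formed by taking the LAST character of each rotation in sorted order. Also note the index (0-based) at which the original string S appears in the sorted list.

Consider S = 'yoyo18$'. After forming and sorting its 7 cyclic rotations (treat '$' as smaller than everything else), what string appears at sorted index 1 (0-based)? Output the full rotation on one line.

Answer: 18$yoyo

Derivation:
All 7 rotations (rotation i = S[i:]+S[:i]):
  rot[0] = yoyo18$
  rot[1] = oyo18$y
  rot[2] = yo18$yo
  rot[3] = o18$yoy
  rot[4] = 18$yoyo
  rot[5] = 8$yoyo1
  rot[6] = $yoyo18
Sorted (with $ < everything):
  sorted[0] = $yoyo18
  sorted[1] = 18$yoyo
  sorted[2] = 8$yoyo1
  sorted[3] = o18$yoy
  sorted[4] = oyo18$y
  sorted[5] = yo18$yo
  sorted[6] = yoyo18$
sorted[1] = 18$yoyo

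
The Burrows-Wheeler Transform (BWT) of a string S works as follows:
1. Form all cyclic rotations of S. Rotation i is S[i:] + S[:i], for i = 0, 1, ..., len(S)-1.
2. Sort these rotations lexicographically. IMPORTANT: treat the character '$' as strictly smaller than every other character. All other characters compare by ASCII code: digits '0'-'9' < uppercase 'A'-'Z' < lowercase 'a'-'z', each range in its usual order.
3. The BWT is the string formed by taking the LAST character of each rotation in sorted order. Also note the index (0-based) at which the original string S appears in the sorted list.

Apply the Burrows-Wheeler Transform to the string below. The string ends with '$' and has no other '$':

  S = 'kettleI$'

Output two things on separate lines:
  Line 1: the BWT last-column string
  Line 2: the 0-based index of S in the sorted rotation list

Answer: Ielk$tte
4

Derivation:
All 8 rotations (rotation i = S[i:]+S[:i]):
  rot[0] = kettleI$
  rot[1] = ettleI$k
  rot[2] = ttleI$ke
  rot[3] = tleI$ket
  rot[4] = leI$kett
  rot[5] = eI$kettl
  rot[6] = I$kettle
  rot[7] = $kettleI
Sorted (with $ < everything):
  sorted[0] = $kettleI  (last char: 'I')
  sorted[1] = I$kettle  (last char: 'e')
  sorted[2] = eI$kettl  (last char: 'l')
  sorted[3] = ettleI$k  (last char: 'k')
  sorted[4] = kettleI$  (last char: '$')
  sorted[5] = leI$kett  (last char: 't')
  sorted[6] = tleI$ket  (last char: 't')
  sorted[7] = ttleI$ke  (last char: 'e')
Last column: Ielk$tte
Original string S is at sorted index 4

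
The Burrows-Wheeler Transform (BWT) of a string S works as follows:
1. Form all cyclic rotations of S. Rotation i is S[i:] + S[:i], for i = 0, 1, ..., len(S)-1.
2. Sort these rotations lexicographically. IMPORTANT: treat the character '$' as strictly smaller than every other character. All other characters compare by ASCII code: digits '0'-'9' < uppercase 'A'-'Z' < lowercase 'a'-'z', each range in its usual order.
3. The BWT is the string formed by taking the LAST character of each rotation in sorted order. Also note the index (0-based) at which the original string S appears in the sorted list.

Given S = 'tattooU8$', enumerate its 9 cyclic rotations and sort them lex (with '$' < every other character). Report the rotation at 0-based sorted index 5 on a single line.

All 9 rotations (rotation i = S[i:]+S[:i]):
  rot[0] = tattooU8$
  rot[1] = attooU8$t
  rot[2] = ttooU8$ta
  rot[3] = tooU8$tat
  rot[4] = ooU8$tatt
  rot[5] = oU8$tatto
  rot[6] = U8$tattoo
  rot[7] = 8$tattooU
  rot[8] = $tattooU8
Sorted (with $ < everything):
  sorted[0] = $tattooU8
  sorted[1] = 8$tattooU
  sorted[2] = U8$tattoo
  sorted[3] = attooU8$t
  sorted[4] = oU8$tatto
  sorted[5] = ooU8$tatt
  sorted[6] = tattooU8$
  sorted[7] = tooU8$tat
  sorted[8] = ttooU8$ta
sorted[5] = ooU8$tatt

Answer: ooU8$tatt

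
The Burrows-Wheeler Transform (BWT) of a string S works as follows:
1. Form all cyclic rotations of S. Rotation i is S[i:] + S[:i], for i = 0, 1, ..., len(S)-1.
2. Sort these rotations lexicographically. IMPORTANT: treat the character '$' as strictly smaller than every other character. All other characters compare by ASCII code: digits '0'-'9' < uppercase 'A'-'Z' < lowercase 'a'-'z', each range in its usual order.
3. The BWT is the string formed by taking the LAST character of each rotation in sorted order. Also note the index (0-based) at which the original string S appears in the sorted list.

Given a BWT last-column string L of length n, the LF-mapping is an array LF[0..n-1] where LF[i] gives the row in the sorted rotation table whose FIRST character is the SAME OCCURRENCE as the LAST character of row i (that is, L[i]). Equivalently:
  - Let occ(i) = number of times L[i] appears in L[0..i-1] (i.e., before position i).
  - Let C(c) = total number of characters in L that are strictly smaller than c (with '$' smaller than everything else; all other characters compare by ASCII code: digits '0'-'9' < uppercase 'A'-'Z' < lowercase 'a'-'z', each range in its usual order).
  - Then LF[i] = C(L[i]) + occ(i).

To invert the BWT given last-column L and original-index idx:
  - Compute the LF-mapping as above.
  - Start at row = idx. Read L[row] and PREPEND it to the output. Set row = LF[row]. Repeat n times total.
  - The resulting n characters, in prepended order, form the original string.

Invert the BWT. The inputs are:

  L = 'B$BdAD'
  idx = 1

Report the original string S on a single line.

LF mapping: 2 0 3 5 1 4
Walk LF starting at row 1, prepending L[row]:
  step 1: row=1, L[1]='$', prepend. Next row=LF[1]=0
  step 2: row=0, L[0]='B', prepend. Next row=LF[0]=2
  step 3: row=2, L[2]='B', prepend. Next row=LF[2]=3
  step 4: row=3, L[3]='d', prepend. Next row=LF[3]=5
  step 5: row=5, L[5]='D', prepend. Next row=LF[5]=4
  step 6: row=4, L[4]='A', prepend. Next row=LF[4]=1
Reversed output: ADdBB$

Answer: ADdBB$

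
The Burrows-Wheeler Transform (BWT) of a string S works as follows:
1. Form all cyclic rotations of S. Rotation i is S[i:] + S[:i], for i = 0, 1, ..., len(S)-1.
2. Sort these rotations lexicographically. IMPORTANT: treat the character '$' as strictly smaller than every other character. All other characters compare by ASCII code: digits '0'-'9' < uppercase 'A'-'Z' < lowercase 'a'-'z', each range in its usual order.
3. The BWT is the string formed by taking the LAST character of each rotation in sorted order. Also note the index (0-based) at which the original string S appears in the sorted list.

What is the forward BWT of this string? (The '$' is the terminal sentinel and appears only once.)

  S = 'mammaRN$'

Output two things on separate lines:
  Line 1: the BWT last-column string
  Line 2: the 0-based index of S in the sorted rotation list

Answer: NRammm$a
6

Derivation:
All 8 rotations (rotation i = S[i:]+S[:i]):
  rot[0] = mammaRN$
  rot[1] = ammaRN$m
  rot[2] = mmaRN$ma
  rot[3] = maRN$mam
  rot[4] = aRN$mamm
  rot[5] = RN$mamma
  rot[6] = N$mammaR
  rot[7] = $mammaRN
Sorted (with $ < everything):
  sorted[0] = $mammaRN  (last char: 'N')
  sorted[1] = N$mammaR  (last char: 'R')
  sorted[2] = RN$mamma  (last char: 'a')
  sorted[3] = aRN$mamm  (last char: 'm')
  sorted[4] = ammaRN$m  (last char: 'm')
  sorted[5] = maRN$mam  (last char: 'm')
  sorted[6] = mammaRN$  (last char: '$')
  sorted[7] = mmaRN$ma  (last char: 'a')
Last column: NRammm$a
Original string S is at sorted index 6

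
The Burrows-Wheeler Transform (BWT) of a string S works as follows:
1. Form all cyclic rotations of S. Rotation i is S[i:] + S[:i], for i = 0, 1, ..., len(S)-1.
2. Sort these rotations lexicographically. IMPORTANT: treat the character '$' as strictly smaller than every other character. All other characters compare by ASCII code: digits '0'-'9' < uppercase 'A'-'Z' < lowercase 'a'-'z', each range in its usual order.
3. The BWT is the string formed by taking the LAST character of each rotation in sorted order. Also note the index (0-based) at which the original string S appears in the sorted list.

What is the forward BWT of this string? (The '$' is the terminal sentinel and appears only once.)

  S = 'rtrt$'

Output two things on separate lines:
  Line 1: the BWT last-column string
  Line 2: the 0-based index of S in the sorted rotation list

All 5 rotations (rotation i = S[i:]+S[:i]):
  rot[0] = rtrt$
  rot[1] = trt$r
  rot[2] = rt$rt
  rot[3] = t$rtr
  rot[4] = $rtrt
Sorted (with $ < everything):
  sorted[0] = $rtrt  (last char: 't')
  sorted[1] = rt$rt  (last char: 't')
  sorted[2] = rtrt$  (last char: '$')
  sorted[3] = t$rtr  (last char: 'r')
  sorted[4] = trt$r  (last char: 'r')
Last column: tt$rr
Original string S is at sorted index 2

Answer: tt$rr
2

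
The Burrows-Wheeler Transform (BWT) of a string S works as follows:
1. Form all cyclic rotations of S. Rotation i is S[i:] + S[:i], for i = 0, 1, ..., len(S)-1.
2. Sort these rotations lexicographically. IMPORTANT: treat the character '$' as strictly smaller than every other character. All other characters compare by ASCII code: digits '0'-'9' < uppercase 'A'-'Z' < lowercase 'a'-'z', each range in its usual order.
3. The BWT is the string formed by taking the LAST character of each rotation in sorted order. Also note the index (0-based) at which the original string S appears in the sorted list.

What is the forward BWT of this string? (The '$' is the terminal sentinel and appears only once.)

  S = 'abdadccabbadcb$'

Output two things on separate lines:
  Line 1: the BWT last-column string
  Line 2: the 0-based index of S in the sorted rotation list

All 15 rotations (rotation i = S[i:]+S[:i]):
  rot[0] = abdadccabbadcb$
  rot[1] = bdadccabbadcb$a
  rot[2] = dadccabbadcb$ab
  rot[3] = adccabbadcb$abd
  rot[4] = dccabbadcb$abda
  rot[5] = ccabbadcb$abdad
  rot[6] = cabbadcb$abdadc
  rot[7] = abbadcb$abdadcc
  rot[8] = bbadcb$abdadcca
  rot[9] = badcb$abdadccab
  rot[10] = adcb$abdadccabb
  rot[11] = dcb$abdadccabba
  rot[12] = cb$abdadccabbad
  rot[13] = b$abdadccabbadc
  rot[14] = $abdadccabbadcb
Sorted (with $ < everything):
  sorted[0] = $abdadccabbadcb  (last char: 'b')
  sorted[1] = abbadcb$abdadcc  (last char: 'c')
  sorted[2] = abdadccabbadcb$  (last char: '$')
  sorted[3] = adcb$abdadccabb  (last char: 'b')
  sorted[4] = adccabbadcb$abd  (last char: 'd')
  sorted[5] = b$abdadccabbadc  (last char: 'c')
  sorted[6] = badcb$abdadccab  (last char: 'b')
  sorted[7] = bbadcb$abdadcca  (last char: 'a')
  sorted[8] = bdadccabbadcb$a  (last char: 'a')
  sorted[9] = cabbadcb$abdadc  (last char: 'c')
  sorted[10] = cb$abdadccabbad  (last char: 'd')
  sorted[11] = ccabbadcb$abdad  (last char: 'd')
  sorted[12] = dadccabbadcb$ab  (last char: 'b')
  sorted[13] = dcb$abdadccabba  (last char: 'a')
  sorted[14] = dccabbadcb$abda  (last char: 'a')
Last column: bc$bdcbaacddbaa
Original string S is at sorted index 2

Answer: bc$bdcbaacddbaa
2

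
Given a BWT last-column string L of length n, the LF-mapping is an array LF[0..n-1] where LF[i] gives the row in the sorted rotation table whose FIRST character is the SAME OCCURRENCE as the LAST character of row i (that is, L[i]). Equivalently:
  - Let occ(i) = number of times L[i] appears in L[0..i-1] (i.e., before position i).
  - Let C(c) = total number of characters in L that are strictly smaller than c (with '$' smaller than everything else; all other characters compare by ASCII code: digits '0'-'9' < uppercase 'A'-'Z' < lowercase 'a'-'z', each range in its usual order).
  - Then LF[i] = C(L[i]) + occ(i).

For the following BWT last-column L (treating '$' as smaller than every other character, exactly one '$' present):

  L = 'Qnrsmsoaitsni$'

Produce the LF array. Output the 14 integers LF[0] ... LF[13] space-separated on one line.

Char counts: '$':1, 'Q':1, 'a':1, 'i':2, 'm':1, 'n':2, 'o':1, 'r':1, 's':3, 't':1
C (first-col start): C('$')=0, C('Q')=1, C('a')=2, C('i')=3, C('m')=5, C('n')=6, C('o')=8, C('r')=9, C('s')=10, C('t')=13
L[0]='Q': occ=0, LF[0]=C('Q')+0=1+0=1
L[1]='n': occ=0, LF[1]=C('n')+0=6+0=6
L[2]='r': occ=0, LF[2]=C('r')+0=9+0=9
L[3]='s': occ=0, LF[3]=C('s')+0=10+0=10
L[4]='m': occ=0, LF[4]=C('m')+0=5+0=5
L[5]='s': occ=1, LF[5]=C('s')+1=10+1=11
L[6]='o': occ=0, LF[6]=C('o')+0=8+0=8
L[7]='a': occ=0, LF[7]=C('a')+0=2+0=2
L[8]='i': occ=0, LF[8]=C('i')+0=3+0=3
L[9]='t': occ=0, LF[9]=C('t')+0=13+0=13
L[10]='s': occ=2, LF[10]=C('s')+2=10+2=12
L[11]='n': occ=1, LF[11]=C('n')+1=6+1=7
L[12]='i': occ=1, LF[12]=C('i')+1=3+1=4
L[13]='$': occ=0, LF[13]=C('$')+0=0+0=0

Answer: 1 6 9 10 5 11 8 2 3 13 12 7 4 0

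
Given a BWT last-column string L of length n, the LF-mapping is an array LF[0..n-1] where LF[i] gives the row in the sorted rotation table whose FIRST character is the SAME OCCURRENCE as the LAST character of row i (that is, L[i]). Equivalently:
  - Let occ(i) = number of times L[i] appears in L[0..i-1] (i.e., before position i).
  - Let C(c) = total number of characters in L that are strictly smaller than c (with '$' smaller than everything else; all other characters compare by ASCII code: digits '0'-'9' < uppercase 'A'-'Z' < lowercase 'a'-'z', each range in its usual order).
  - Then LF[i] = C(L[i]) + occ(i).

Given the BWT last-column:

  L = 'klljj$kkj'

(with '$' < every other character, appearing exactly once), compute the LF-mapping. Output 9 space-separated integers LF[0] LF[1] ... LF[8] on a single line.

Char counts: '$':1, 'j':3, 'k':3, 'l':2
C (first-col start): C('$')=0, C('j')=1, C('k')=4, C('l')=7
L[0]='k': occ=0, LF[0]=C('k')+0=4+0=4
L[1]='l': occ=0, LF[1]=C('l')+0=7+0=7
L[2]='l': occ=1, LF[2]=C('l')+1=7+1=8
L[3]='j': occ=0, LF[3]=C('j')+0=1+0=1
L[4]='j': occ=1, LF[4]=C('j')+1=1+1=2
L[5]='$': occ=0, LF[5]=C('$')+0=0+0=0
L[6]='k': occ=1, LF[6]=C('k')+1=4+1=5
L[7]='k': occ=2, LF[7]=C('k')+2=4+2=6
L[8]='j': occ=2, LF[8]=C('j')+2=1+2=3

Answer: 4 7 8 1 2 0 5 6 3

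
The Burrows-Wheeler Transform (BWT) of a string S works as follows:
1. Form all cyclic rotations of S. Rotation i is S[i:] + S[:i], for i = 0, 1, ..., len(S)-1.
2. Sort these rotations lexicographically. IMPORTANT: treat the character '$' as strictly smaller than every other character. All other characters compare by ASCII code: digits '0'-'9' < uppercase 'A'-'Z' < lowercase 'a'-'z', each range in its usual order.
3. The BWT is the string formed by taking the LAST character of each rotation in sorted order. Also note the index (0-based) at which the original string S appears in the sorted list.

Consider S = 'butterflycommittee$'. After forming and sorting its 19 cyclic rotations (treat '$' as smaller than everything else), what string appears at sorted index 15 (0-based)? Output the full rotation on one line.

Answer: ttee$butterflycommi

Derivation:
All 19 rotations (rotation i = S[i:]+S[:i]):
  rot[0] = butterflycommittee$
  rot[1] = utterflycommittee$b
  rot[2] = tterflycommittee$bu
  rot[3] = terflycommittee$but
  rot[4] = erflycommittee$butt
  rot[5] = rflycommittee$butte
  rot[6] = flycommittee$butter
  rot[7] = lycommittee$butterf
  rot[8] = ycommittee$butterfl
  rot[9] = committee$butterfly
  rot[10] = ommittee$butterflyc
  rot[11] = mmittee$butterflyco
  rot[12] = mittee$butterflycom
  rot[13] = ittee$butterflycomm
  rot[14] = ttee$butterflycommi
  rot[15] = tee$butterflycommit
  rot[16] = ee$butterflycommitt
  rot[17] = e$butterflycommitte
  rot[18] = $butterflycommittee
Sorted (with $ < everything):
  sorted[0] = $butterflycommittee
  sorted[1] = butterflycommittee$
  sorted[2] = committee$butterfly
  sorted[3] = e$butterflycommitte
  sorted[4] = ee$butterflycommitt
  sorted[5] = erflycommittee$butt
  sorted[6] = flycommittee$butter
  sorted[7] = ittee$butterflycomm
  sorted[8] = lycommittee$butterf
  sorted[9] = mittee$butterflycom
  sorted[10] = mmittee$butterflyco
  sorted[11] = ommittee$butterflyc
  sorted[12] = rflycommittee$butte
  sorted[13] = tee$butterflycommit
  sorted[14] = terflycommittee$but
  sorted[15] = ttee$butterflycommi
  sorted[16] = tterflycommittee$bu
  sorted[17] = utterflycommittee$b
  sorted[18] = ycommittee$butterfl
sorted[15] = ttee$butterflycommi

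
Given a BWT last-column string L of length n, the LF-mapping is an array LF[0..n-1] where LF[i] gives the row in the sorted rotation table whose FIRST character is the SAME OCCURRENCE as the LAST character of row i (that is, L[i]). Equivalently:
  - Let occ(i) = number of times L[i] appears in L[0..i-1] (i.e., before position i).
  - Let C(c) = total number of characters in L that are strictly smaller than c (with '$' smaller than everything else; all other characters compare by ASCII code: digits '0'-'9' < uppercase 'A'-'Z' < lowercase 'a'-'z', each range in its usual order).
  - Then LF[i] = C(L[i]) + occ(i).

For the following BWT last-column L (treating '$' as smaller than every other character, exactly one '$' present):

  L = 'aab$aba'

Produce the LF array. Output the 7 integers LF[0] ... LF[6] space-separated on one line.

Char counts: '$':1, 'a':4, 'b':2
C (first-col start): C('$')=0, C('a')=1, C('b')=5
L[0]='a': occ=0, LF[0]=C('a')+0=1+0=1
L[1]='a': occ=1, LF[1]=C('a')+1=1+1=2
L[2]='b': occ=0, LF[2]=C('b')+0=5+0=5
L[3]='$': occ=0, LF[3]=C('$')+0=0+0=0
L[4]='a': occ=2, LF[4]=C('a')+2=1+2=3
L[5]='b': occ=1, LF[5]=C('b')+1=5+1=6
L[6]='a': occ=3, LF[6]=C('a')+3=1+3=4

Answer: 1 2 5 0 3 6 4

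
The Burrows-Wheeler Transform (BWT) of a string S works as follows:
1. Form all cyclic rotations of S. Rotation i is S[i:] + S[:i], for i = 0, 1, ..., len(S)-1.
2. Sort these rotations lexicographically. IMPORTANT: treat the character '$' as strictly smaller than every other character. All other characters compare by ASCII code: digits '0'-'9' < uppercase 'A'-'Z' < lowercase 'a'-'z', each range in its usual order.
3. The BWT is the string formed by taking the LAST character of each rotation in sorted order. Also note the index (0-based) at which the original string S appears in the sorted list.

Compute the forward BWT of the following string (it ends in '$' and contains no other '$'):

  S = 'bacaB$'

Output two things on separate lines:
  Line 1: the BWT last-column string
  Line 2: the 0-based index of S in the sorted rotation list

All 6 rotations (rotation i = S[i:]+S[:i]):
  rot[0] = bacaB$
  rot[1] = acaB$b
  rot[2] = caB$ba
  rot[3] = aB$bac
  rot[4] = B$baca
  rot[5] = $bacaB
Sorted (with $ < everything):
  sorted[0] = $bacaB  (last char: 'B')
  sorted[1] = B$baca  (last char: 'a')
  sorted[2] = aB$bac  (last char: 'c')
  sorted[3] = acaB$b  (last char: 'b')
  sorted[4] = bacaB$  (last char: '$')
  sorted[5] = caB$ba  (last char: 'a')
Last column: Bacb$a
Original string S is at sorted index 4

Answer: Bacb$a
4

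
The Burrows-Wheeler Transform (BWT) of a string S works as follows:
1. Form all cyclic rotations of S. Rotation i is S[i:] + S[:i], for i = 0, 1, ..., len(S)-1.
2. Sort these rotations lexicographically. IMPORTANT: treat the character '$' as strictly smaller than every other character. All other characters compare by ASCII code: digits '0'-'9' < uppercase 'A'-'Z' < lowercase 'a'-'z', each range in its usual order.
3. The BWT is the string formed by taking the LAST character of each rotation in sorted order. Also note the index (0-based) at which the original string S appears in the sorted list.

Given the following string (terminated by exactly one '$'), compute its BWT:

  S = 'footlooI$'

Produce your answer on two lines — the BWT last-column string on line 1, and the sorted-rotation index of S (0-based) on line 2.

Answer: Io$tolfoo
2

Derivation:
All 9 rotations (rotation i = S[i:]+S[:i]):
  rot[0] = footlooI$
  rot[1] = ootlooI$f
  rot[2] = otlooI$fo
  rot[3] = tlooI$foo
  rot[4] = looI$foot
  rot[5] = ooI$footl
  rot[6] = oI$footlo
  rot[7] = I$footloo
  rot[8] = $footlooI
Sorted (with $ < everything):
  sorted[0] = $footlooI  (last char: 'I')
  sorted[1] = I$footloo  (last char: 'o')
  sorted[2] = footlooI$  (last char: '$')
  sorted[3] = looI$foot  (last char: 't')
  sorted[4] = oI$footlo  (last char: 'o')
  sorted[5] = ooI$footl  (last char: 'l')
  sorted[6] = ootlooI$f  (last char: 'f')
  sorted[7] = otlooI$fo  (last char: 'o')
  sorted[8] = tlooI$foo  (last char: 'o')
Last column: Io$tolfoo
Original string S is at sorted index 2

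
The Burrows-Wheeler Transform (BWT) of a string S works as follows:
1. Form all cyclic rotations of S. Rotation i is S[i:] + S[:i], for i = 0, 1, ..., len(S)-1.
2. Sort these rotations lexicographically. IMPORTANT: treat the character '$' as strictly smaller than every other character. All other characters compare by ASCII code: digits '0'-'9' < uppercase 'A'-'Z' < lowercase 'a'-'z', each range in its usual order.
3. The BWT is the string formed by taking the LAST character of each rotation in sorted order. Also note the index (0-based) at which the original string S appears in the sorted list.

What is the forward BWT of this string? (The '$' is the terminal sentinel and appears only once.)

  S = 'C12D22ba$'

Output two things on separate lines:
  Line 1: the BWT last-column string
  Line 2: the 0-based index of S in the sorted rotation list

All 9 rotations (rotation i = S[i:]+S[:i]):
  rot[0] = C12D22ba$
  rot[1] = 12D22ba$C
  rot[2] = 2D22ba$C1
  rot[3] = D22ba$C12
  rot[4] = 22ba$C12D
  rot[5] = 2ba$C12D2
  rot[6] = ba$C12D22
  rot[7] = a$C12D22b
  rot[8] = $C12D22ba
Sorted (with $ < everything):
  sorted[0] = $C12D22ba  (last char: 'a')
  sorted[1] = 12D22ba$C  (last char: 'C')
  sorted[2] = 22ba$C12D  (last char: 'D')
  sorted[3] = 2D22ba$C1  (last char: '1')
  sorted[4] = 2ba$C12D2  (last char: '2')
  sorted[5] = C12D22ba$  (last char: '$')
  sorted[6] = D22ba$C12  (last char: '2')
  sorted[7] = a$C12D22b  (last char: 'b')
  sorted[8] = ba$C12D22  (last char: '2')
Last column: aCD12$2b2
Original string S is at sorted index 5

Answer: aCD12$2b2
5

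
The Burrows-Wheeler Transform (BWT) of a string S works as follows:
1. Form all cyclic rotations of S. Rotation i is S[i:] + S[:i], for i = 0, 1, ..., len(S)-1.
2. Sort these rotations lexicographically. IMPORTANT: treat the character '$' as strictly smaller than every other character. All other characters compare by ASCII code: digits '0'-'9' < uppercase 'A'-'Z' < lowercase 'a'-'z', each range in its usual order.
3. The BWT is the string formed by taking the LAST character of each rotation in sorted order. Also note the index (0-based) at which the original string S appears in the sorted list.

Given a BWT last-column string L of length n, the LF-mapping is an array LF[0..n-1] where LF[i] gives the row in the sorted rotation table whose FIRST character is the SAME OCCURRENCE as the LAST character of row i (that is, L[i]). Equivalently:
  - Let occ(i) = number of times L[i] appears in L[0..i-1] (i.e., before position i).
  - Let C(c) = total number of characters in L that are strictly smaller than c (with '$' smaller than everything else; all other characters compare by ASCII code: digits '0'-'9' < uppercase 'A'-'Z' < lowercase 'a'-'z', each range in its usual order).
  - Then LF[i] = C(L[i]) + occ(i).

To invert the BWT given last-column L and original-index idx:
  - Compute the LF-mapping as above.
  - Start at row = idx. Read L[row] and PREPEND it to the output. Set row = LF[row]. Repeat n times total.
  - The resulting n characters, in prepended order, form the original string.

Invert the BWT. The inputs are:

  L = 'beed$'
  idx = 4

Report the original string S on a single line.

Answer: edeb$

Derivation:
LF mapping: 1 3 4 2 0
Walk LF starting at row 4, prepending L[row]:
  step 1: row=4, L[4]='$', prepend. Next row=LF[4]=0
  step 2: row=0, L[0]='b', prepend. Next row=LF[0]=1
  step 3: row=1, L[1]='e', prepend. Next row=LF[1]=3
  step 4: row=3, L[3]='d', prepend. Next row=LF[3]=2
  step 5: row=2, L[2]='e', prepend. Next row=LF[2]=4
Reversed output: edeb$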